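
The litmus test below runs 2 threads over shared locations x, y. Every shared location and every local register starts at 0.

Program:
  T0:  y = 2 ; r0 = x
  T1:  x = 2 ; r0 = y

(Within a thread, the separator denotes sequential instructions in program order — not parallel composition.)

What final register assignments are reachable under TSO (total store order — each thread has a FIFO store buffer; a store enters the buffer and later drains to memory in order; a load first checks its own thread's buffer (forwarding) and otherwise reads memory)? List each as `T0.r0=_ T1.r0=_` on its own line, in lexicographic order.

T0.r0=0 T1.r0=0
T0.r0=0 T1.r0=2
T0.r0=2 T1.r0=0
T0.r0=2 T1.r0=2

outcome vector order: (T0.r0,T1.r0)
|TSO outcomes| = 4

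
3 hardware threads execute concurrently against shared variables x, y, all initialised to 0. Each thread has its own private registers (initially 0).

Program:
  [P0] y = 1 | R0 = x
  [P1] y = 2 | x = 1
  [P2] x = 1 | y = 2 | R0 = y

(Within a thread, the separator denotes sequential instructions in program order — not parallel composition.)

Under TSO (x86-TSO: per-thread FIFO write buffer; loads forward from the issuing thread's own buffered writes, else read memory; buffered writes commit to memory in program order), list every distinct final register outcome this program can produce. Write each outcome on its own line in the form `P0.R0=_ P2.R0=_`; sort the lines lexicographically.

P0.R0=0 P2.R0=1
P0.R0=0 P2.R0=2
P0.R0=1 P2.R0=1
P0.R0=1 P2.R0=2

outcome vector order: (P0.R0,P2.R0)
|TSO outcomes| = 4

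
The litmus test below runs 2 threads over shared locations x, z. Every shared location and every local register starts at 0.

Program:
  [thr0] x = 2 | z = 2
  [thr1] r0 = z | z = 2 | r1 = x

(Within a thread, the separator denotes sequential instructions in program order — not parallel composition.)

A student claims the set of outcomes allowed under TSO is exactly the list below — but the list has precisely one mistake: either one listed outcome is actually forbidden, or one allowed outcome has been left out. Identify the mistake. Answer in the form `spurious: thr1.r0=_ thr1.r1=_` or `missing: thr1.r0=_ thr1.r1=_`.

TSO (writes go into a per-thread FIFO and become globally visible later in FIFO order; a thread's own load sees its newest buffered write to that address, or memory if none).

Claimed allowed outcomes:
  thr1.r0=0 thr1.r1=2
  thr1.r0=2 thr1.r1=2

outcome vector order: (thr1.r0,thr1.r1)
TSO: 3 outcomes — {0/0, 0/2, 2/2}
TSO∖claimed = {0/0}

missing: thr1.r0=0 thr1.r1=0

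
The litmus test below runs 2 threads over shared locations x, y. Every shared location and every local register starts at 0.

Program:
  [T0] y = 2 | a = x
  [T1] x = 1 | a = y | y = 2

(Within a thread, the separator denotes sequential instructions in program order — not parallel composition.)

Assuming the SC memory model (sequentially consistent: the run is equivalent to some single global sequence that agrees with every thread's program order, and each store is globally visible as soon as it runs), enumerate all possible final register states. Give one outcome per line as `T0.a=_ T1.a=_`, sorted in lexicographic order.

T0.a=0 T1.a=2
T0.a=1 T1.a=0
T0.a=1 T1.a=2

outcome vector order: (T0.a,T1.a)
|SC outcomes| = 3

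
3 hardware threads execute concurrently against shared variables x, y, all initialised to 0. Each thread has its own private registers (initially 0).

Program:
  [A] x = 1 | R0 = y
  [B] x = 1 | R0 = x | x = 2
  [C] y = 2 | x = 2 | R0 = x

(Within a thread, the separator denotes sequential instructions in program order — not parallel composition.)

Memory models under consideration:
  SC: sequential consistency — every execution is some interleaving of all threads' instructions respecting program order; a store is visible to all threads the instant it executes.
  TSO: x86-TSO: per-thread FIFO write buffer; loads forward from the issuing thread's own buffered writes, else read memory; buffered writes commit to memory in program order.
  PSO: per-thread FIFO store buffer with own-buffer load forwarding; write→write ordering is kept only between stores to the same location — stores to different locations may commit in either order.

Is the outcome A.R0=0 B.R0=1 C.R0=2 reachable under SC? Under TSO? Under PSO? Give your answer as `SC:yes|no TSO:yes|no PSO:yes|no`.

SC:yes TSO:yes PSO:yes

outcome vector order: (A.R0,B.R0,C.R0)
[SC] allowed = {011 012 022 211 212 221 222}
[TSO] allowed = {011 012 021 022 211 212 221 222}
[PSO] allowed = {011 012 021 022 211 212 221 222}
target 012 ∈ {SC,TSO,PSO}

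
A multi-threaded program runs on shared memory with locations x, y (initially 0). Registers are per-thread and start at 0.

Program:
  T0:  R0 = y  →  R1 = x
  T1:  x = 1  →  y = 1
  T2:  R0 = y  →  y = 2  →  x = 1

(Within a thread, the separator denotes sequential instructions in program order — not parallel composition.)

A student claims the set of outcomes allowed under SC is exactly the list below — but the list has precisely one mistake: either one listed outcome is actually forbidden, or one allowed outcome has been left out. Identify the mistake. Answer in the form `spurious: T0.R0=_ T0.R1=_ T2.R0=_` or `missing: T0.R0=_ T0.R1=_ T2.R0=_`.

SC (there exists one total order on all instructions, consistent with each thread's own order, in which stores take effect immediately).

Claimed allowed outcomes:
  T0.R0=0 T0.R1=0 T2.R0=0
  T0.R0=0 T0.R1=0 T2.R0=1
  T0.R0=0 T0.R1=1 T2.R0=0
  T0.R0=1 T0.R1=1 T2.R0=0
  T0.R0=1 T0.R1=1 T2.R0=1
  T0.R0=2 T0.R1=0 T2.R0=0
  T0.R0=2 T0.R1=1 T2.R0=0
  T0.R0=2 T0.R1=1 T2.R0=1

missing: T0.R0=0 T0.R1=1 T2.R0=1

outcome vector order: (T0.R0,T0.R1,T2.R0)
SC (9): <0 0 0> <0 0 1> <0 1 0> <0 1 1> <1 1 0> <1 1 1> <2 0 0> <2 1 0> <2 1 1>
SC∖claimed = {<0 1 1>}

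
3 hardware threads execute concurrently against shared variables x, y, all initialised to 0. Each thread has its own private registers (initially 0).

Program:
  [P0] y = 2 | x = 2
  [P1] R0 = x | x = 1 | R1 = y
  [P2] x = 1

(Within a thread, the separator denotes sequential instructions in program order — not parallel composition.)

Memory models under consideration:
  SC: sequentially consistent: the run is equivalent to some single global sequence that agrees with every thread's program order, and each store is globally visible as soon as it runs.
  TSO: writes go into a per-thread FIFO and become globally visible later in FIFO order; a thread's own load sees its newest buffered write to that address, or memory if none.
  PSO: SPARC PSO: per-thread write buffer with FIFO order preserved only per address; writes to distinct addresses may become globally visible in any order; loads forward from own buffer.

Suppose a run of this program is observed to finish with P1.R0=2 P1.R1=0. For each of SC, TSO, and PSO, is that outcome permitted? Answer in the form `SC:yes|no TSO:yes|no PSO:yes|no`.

SC:no TSO:no PSO:yes

outcome vector order: (P1.R0,P1.R1)
SC: 5 outcomes — {<0 0> <0 2> <1 0> <1 2> <2 2>}
TSO: 5 outcomes — {<0 0> <0 2> <1 0> <1 2> <2 2>}
PSO: 6 outcomes — {<0 0> <0 2> <1 0> <1 2> <2 0> <2 2>}
target <2 0> ∈ {PSO}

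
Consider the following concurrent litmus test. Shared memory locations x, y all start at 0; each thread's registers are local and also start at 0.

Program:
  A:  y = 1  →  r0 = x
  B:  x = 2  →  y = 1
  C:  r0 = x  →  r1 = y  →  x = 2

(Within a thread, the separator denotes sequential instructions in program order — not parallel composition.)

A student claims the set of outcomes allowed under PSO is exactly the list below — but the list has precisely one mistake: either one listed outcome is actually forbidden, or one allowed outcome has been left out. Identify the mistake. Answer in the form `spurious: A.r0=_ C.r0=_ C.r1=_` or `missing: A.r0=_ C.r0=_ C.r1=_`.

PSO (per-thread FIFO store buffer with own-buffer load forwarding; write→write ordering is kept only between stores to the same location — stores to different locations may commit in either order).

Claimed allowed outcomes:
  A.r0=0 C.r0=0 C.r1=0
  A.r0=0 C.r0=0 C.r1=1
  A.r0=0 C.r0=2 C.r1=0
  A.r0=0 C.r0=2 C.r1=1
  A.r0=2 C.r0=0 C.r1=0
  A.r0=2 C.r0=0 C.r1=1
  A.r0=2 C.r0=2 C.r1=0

missing: A.r0=2 C.r0=2 C.r1=1

outcome vector order: (A.r0,C.r0,C.r1)
[PSO] allowed = {<0 0 0>, <0 0 1>, <0 2 0>, <0 2 1>, <2 0 0>, <2 0 1>, <2 2 0>, <2 2 1>}
PSO∖claimed = {<2 2 1>}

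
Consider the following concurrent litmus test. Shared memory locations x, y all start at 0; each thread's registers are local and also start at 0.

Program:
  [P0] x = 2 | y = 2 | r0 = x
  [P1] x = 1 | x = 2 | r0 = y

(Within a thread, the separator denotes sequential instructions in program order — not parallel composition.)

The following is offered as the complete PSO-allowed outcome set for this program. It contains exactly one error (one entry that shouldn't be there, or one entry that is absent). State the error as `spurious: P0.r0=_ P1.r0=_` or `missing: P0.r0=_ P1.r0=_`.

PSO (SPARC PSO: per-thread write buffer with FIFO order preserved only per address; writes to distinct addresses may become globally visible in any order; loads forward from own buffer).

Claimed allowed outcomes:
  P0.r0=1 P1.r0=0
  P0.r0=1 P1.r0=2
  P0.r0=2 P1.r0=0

missing: P0.r0=2 P1.r0=2

outcome vector order: (P0.r0,P1.r0)
PSO: 4 outcomes — {(1,0), (1,2), (2,0), (2,2)}
PSO∖claimed = {(2,2)}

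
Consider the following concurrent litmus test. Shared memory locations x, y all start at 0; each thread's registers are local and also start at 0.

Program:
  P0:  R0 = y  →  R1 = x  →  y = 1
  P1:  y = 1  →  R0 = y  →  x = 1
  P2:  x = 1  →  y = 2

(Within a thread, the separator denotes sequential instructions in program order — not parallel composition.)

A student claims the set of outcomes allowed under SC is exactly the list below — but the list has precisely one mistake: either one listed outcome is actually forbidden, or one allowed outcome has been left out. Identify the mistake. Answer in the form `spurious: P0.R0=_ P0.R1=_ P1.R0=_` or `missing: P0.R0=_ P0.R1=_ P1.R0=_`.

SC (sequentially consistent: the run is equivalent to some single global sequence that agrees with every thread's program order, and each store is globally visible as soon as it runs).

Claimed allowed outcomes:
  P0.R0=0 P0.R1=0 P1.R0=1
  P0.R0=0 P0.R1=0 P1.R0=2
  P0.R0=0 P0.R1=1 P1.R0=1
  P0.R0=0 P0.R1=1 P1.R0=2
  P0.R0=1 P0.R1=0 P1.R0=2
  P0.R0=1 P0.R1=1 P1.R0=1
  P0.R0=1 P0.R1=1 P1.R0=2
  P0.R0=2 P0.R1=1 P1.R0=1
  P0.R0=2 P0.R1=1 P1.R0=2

outcome vector order: (P0.R0,P0.R1,P1.R0)
[SC] allowed = {001, 002, 011, 012, 101, 102, 111, 112, 211, 212}
SC∖claimed = {101}

missing: P0.R0=1 P0.R1=0 P1.R0=1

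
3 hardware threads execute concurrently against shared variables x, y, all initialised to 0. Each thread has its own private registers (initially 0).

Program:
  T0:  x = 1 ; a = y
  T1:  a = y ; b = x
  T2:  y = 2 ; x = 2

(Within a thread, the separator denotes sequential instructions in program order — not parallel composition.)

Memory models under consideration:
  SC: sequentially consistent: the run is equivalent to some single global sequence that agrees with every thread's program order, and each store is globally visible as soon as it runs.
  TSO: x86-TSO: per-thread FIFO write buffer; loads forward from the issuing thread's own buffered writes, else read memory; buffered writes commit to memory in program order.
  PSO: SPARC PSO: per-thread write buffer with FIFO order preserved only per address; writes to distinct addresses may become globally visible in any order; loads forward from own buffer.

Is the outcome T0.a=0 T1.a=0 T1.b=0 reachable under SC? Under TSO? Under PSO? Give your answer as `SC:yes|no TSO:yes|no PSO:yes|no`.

outcome vector order: (T0.a,T1.a,T1.b)
SC (11): 000 001 002 021 022 200 201 202 220 221 222
TSO (12): 000 001 002 020 021 022 200 201 202 220 221 222
PSO (12): 000 001 002 020 021 022 200 201 202 220 221 222
target 000 ∈ {SC,TSO,PSO}

SC:yes TSO:yes PSO:yes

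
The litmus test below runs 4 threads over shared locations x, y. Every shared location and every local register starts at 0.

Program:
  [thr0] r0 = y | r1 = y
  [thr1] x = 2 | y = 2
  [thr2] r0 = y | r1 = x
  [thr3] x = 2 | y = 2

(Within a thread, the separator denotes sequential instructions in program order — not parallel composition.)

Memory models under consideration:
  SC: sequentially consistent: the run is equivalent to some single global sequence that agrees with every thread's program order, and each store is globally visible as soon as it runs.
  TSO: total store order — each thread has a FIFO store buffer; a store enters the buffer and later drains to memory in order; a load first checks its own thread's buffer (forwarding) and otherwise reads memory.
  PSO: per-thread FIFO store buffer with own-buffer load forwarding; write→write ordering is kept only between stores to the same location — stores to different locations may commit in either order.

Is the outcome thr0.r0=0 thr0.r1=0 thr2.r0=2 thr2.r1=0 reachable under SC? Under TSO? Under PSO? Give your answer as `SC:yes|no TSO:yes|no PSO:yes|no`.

outcome vector order: (thr0.r0,thr0.r1,thr2.r0,thr2.r1)
SC (9): <0 0 0 0> <0 0 0 2> <0 0 2 2> <0 2 0 0> <0 2 0 2> <0 2 2 2> <2 2 0 0> <2 2 0 2> <2 2 2 2>
TSO (9): <0 0 0 0> <0 0 0 2> <0 0 2 2> <0 2 0 0> <0 2 0 2> <0 2 2 2> <2 2 0 0> <2 2 0 2> <2 2 2 2>
PSO (12): <0 0 0 0> <0 0 0 2> <0 0 2 0> <0 0 2 2> <0 2 0 0> <0 2 0 2> <0 2 2 0> <0 2 2 2> <2 2 0 0> <2 2 0 2> <2 2 2 0> <2 2 2 2>
target <0 0 2 0> ∈ {PSO}

SC:no TSO:no PSO:yes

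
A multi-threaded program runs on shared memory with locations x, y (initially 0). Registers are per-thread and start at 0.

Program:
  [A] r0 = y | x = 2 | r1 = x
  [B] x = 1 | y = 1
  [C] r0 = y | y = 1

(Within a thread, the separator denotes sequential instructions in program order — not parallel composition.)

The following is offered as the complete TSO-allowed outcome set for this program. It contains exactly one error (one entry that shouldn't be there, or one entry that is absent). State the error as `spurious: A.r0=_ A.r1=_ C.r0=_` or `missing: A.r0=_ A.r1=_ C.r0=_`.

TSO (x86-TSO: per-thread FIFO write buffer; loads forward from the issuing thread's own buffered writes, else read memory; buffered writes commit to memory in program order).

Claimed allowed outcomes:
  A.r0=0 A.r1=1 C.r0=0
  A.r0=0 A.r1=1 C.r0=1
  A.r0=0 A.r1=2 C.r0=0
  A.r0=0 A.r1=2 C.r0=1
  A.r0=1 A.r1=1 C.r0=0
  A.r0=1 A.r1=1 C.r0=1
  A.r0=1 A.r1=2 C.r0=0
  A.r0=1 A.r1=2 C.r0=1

outcome vector order: (A.r0,A.r1,C.r0)
[TSO] allowed = {0/1/0; 0/1/1; 0/2/0; 0/2/1; 1/1/0; 1/2/0; 1/2/1}
claimed∖TSO = {1/1/1}

spurious: A.r0=1 A.r1=1 C.r0=1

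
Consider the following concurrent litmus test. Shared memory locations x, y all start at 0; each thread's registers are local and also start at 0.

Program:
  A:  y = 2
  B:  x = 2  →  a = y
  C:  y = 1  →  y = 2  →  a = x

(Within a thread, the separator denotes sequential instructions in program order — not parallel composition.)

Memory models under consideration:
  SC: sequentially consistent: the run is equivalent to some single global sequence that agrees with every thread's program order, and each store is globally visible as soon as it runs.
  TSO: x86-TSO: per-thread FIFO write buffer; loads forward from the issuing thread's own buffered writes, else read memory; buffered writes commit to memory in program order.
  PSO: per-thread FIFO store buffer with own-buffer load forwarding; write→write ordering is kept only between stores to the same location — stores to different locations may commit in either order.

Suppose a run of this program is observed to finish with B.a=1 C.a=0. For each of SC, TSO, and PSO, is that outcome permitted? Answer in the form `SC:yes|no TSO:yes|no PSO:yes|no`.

outcome vector order: (B.a,C.a)
under SC → <0 2> <1 2> <2 0> <2 2>
under TSO → <0 0> <0 2> <1 0> <1 2> <2 0> <2 2>
under PSO → <0 0> <0 2> <1 0> <1 2> <2 0> <2 2>
target <1 0> ∈ {TSO,PSO}

SC:no TSO:yes PSO:yes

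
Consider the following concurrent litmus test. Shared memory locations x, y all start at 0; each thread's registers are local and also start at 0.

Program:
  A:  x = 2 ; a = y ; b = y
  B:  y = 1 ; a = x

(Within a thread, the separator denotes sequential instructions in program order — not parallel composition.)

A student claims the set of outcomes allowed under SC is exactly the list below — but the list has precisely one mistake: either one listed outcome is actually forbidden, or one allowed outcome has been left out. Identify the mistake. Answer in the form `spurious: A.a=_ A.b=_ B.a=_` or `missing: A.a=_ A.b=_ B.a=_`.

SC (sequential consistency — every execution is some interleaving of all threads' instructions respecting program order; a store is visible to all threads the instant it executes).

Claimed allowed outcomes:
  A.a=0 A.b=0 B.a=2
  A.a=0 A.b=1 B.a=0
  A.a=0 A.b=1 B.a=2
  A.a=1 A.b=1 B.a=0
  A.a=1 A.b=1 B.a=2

outcome vector order: (A.a,A.b,B.a)
SC (4): <0 0 2>; <0 1 2>; <1 1 0>; <1 1 2>
claimed∖SC = {<0 1 0>}

spurious: A.a=0 A.b=1 B.a=0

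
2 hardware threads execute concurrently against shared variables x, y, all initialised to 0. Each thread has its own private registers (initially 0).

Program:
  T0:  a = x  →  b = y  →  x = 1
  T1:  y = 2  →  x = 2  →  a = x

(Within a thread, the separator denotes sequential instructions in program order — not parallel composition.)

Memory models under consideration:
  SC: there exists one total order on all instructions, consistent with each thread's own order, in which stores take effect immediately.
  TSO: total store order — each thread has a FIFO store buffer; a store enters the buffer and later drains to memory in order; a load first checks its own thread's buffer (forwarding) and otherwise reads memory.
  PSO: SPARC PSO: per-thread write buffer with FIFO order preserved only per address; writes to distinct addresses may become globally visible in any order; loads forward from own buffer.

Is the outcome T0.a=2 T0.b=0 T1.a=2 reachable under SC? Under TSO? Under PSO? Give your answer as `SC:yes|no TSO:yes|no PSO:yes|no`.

SC:no TSO:no PSO:yes

outcome vector order: (T0.a,T0.b,T1.a)
SC: 6 outcomes — {0/0/1 0/0/2 0/2/1 0/2/2 2/2/1 2/2/2}
TSO: 6 outcomes — {0/0/1 0/0/2 0/2/1 0/2/2 2/2/1 2/2/2}
PSO: 8 outcomes — {0/0/1 0/0/2 0/2/1 0/2/2 2/0/1 2/0/2 2/2/1 2/2/2}
target 2/0/2 ∈ {PSO}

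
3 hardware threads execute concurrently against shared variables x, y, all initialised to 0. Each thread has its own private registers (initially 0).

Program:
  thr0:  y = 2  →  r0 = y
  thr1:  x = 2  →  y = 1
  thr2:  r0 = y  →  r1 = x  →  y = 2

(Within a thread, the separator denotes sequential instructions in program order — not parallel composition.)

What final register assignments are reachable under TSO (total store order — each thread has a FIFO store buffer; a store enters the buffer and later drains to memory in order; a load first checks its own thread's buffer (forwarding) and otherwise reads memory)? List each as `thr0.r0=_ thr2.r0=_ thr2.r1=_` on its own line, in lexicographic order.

outcome vector order: (thr0.r0,thr2.r0,thr2.r1)
|TSO outcomes| = 10

thr0.r0=1 thr2.r0=0 thr2.r1=0
thr0.r0=1 thr2.r0=0 thr2.r1=2
thr0.r0=1 thr2.r0=1 thr2.r1=2
thr0.r0=1 thr2.r0=2 thr2.r1=0
thr0.r0=1 thr2.r0=2 thr2.r1=2
thr0.r0=2 thr2.r0=0 thr2.r1=0
thr0.r0=2 thr2.r0=0 thr2.r1=2
thr0.r0=2 thr2.r0=1 thr2.r1=2
thr0.r0=2 thr2.r0=2 thr2.r1=0
thr0.r0=2 thr2.r0=2 thr2.r1=2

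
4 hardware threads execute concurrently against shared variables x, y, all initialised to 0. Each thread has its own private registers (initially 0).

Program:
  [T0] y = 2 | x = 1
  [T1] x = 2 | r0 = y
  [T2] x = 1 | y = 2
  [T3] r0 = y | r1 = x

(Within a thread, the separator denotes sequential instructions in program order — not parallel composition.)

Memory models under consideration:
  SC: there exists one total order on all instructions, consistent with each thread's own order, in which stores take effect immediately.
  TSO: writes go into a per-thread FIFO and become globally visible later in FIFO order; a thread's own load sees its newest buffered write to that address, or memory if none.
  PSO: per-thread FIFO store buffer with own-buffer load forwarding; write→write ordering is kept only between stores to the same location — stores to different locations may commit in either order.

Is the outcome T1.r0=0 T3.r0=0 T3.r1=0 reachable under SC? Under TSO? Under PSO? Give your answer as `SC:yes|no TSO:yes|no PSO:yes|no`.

SC:yes TSO:yes PSO:yes

outcome vector order: (T1.r0,T3.r0,T3.r1)
SC: 11 outcomes — {(0,0,0); (0,0,1); (0,0,2); (0,2,1); (0,2,2); (2,0,0); (2,0,1); (2,0,2); (2,2,0); (2,2,1); (2,2,2)}
TSO: 12 outcomes — {(0,0,0); (0,0,1); (0,0,2); (0,2,0); (0,2,1); (0,2,2); (2,0,0); (2,0,1); (2,0,2); (2,2,0); (2,2,1); (2,2,2)}
PSO: 12 outcomes — {(0,0,0); (0,0,1); (0,0,2); (0,2,0); (0,2,1); (0,2,2); (2,0,0); (2,0,1); (2,0,2); (2,2,0); (2,2,1); (2,2,2)}
target (0,0,0) ∈ {SC,TSO,PSO}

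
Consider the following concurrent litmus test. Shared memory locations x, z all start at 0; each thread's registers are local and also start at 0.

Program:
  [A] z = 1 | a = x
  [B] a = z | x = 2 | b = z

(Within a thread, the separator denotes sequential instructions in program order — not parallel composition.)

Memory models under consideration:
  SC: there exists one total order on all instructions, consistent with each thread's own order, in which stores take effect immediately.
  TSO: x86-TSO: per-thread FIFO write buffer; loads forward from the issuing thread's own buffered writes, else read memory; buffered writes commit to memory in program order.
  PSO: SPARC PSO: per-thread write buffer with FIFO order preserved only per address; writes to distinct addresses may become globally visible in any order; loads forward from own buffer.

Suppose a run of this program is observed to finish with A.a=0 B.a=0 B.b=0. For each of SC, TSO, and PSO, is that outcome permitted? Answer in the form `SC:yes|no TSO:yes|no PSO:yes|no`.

SC:no TSO:yes PSO:yes

outcome vector order: (A.a,B.a,B.b)
SC (5): <0 0 1>, <0 1 1>, <2 0 0>, <2 0 1>, <2 1 1>
TSO (6): <0 0 0>, <0 0 1>, <0 1 1>, <2 0 0>, <2 0 1>, <2 1 1>
PSO (6): <0 0 0>, <0 0 1>, <0 1 1>, <2 0 0>, <2 0 1>, <2 1 1>
target <0 0 0> ∈ {TSO,PSO}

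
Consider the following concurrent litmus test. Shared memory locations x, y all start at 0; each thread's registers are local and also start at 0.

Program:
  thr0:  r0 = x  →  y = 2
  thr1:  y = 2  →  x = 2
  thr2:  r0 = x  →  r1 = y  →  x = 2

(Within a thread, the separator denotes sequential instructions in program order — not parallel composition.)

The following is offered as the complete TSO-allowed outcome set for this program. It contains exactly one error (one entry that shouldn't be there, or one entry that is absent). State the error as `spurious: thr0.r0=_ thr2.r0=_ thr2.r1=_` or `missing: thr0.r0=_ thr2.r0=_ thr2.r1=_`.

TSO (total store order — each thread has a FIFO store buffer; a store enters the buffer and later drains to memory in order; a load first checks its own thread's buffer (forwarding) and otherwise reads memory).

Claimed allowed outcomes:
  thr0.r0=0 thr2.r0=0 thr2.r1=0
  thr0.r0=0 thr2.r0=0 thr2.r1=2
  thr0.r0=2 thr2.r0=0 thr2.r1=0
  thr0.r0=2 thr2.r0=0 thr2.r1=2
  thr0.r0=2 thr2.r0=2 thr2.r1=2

outcome vector order: (thr0.r0,thr2.r0,thr2.r1)
[TSO] allowed = {(0,0,0) (0,0,2) (0,2,2) (2,0,0) (2,0,2) (2,2,2)}
TSO∖claimed = {(0,2,2)}

missing: thr0.r0=0 thr2.r0=2 thr2.r1=2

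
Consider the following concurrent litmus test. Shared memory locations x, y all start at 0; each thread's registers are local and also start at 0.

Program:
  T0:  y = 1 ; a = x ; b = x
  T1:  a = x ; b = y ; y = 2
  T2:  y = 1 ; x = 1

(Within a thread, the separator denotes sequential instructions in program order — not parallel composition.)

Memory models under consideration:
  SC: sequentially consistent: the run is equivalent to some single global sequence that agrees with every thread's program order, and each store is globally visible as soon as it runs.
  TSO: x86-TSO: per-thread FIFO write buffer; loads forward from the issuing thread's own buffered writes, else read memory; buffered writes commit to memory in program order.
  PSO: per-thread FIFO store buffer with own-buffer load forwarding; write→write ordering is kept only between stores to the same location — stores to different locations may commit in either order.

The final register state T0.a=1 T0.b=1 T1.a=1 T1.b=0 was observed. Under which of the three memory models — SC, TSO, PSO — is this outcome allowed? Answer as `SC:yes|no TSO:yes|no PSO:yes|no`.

SC:no TSO:no PSO:yes

outcome vector order: (T0.a,T0.b,T1.a,T1.b)
SC (9): 0/0/0/0 0/0/0/1 0/0/1/1 0/1/0/0 0/1/0/1 0/1/1/1 1/1/0/0 1/1/0/1 1/1/1/1
TSO (9): 0/0/0/0 0/0/0/1 0/0/1/1 0/1/0/0 0/1/0/1 0/1/1/1 1/1/0/0 1/1/0/1 1/1/1/1
PSO (12): 0/0/0/0 0/0/0/1 0/0/1/0 0/0/1/1 0/1/0/0 0/1/0/1 0/1/1/0 0/1/1/1 1/1/0/0 1/1/0/1 1/1/1/0 1/1/1/1
target 1/1/1/0 ∈ {PSO}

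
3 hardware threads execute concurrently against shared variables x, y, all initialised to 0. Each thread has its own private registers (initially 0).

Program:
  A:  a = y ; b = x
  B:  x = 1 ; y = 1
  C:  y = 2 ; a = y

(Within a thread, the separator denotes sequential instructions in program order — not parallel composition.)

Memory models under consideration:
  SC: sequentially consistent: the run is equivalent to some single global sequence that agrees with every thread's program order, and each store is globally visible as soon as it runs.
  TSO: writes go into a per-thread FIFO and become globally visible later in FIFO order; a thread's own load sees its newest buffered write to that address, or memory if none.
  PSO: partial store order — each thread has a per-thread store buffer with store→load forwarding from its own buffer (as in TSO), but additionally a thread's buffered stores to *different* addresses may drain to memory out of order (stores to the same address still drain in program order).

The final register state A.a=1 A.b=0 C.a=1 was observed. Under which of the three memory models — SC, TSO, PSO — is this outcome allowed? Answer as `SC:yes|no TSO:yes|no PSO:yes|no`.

outcome vector order: (A.a,A.b,C.a)
under SC → (0,0,1); (0,0,2); (0,1,1); (0,1,2); (1,1,1); (1,1,2); (2,0,1); (2,0,2); (2,1,1); (2,1,2)
under TSO → (0,0,1); (0,0,2); (0,1,1); (0,1,2); (1,1,1); (1,1,2); (2,0,1); (2,0,2); (2,1,1); (2,1,2)
under PSO → (0,0,1); (0,0,2); (0,1,1); (0,1,2); (1,0,1); (1,0,2); (1,1,1); (1,1,2); (2,0,1); (2,0,2); (2,1,1); (2,1,2)
target (1,0,1) ∈ {PSO}

SC:no TSO:no PSO:yes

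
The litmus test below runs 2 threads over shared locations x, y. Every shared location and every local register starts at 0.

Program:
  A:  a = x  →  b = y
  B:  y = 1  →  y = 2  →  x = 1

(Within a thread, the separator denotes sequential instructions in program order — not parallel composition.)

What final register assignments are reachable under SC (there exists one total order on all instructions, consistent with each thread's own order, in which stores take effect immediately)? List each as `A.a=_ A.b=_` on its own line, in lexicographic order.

A.a=0 A.b=0
A.a=0 A.b=1
A.a=0 A.b=2
A.a=1 A.b=2

outcome vector order: (A.a,A.b)
|SC outcomes| = 4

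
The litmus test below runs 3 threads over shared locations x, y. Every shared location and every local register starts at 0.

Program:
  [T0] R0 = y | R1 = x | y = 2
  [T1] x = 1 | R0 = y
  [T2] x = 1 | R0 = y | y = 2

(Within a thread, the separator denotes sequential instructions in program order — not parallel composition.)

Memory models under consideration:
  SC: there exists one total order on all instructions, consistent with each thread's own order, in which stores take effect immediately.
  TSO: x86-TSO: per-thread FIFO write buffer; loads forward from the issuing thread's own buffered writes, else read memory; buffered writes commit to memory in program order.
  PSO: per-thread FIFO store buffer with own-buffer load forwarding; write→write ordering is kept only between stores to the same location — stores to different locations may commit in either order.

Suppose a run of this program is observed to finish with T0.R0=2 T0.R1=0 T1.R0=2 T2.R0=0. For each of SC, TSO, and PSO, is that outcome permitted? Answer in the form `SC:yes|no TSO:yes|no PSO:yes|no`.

SC:no TSO:no PSO:yes

outcome vector order: (T0.R0,T0.R1,T1.R0,T2.R0)
SC: 10 outcomes — {0000, 0002, 0020, 0022, 0100, 0102, 0120, 0122, 2100, 2120}
TSO: 10 outcomes — {0000, 0002, 0020, 0022, 0100, 0102, 0120, 0122, 2100, 2120}
PSO: 12 outcomes — {0000, 0002, 0020, 0022, 0100, 0102, 0120, 0122, 2000, 2020, 2100, 2120}
target 2020 ∈ {PSO}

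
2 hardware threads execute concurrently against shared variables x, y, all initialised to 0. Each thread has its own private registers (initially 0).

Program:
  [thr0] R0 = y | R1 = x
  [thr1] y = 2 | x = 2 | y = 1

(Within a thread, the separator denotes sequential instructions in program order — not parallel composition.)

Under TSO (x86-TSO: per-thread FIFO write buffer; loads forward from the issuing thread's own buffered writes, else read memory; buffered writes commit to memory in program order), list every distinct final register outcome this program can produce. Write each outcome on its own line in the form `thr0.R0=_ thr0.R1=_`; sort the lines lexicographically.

outcome vector order: (thr0.R0,thr0.R1)
|TSO outcomes| = 5

thr0.R0=0 thr0.R1=0
thr0.R0=0 thr0.R1=2
thr0.R0=1 thr0.R1=2
thr0.R0=2 thr0.R1=0
thr0.R0=2 thr0.R1=2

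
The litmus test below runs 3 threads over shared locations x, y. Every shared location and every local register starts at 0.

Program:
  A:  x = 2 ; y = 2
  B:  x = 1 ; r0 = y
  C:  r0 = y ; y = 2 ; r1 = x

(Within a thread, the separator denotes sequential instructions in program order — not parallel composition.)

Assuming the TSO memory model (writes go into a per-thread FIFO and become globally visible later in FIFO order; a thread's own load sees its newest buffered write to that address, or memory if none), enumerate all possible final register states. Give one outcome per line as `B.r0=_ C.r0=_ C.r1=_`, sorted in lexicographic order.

outcome vector order: (B.r0,C.r0,C.r1)
|TSO outcomes| = 10

B.r0=0 C.r0=0 C.r1=0
B.r0=0 C.r0=0 C.r1=1
B.r0=0 C.r0=0 C.r1=2
B.r0=0 C.r0=2 C.r1=1
B.r0=0 C.r0=2 C.r1=2
B.r0=2 C.r0=0 C.r1=0
B.r0=2 C.r0=0 C.r1=1
B.r0=2 C.r0=0 C.r1=2
B.r0=2 C.r0=2 C.r1=1
B.r0=2 C.r0=2 C.r1=2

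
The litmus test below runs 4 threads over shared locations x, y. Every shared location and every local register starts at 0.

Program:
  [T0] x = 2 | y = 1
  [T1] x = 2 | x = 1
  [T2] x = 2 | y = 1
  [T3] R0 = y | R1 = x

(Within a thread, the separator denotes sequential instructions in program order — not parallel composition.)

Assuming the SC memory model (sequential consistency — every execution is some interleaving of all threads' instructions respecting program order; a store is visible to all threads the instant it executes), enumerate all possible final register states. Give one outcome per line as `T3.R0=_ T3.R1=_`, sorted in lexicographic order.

outcome vector order: (T3.R0,T3.R1)
|SC outcomes| = 5

T3.R0=0 T3.R1=0
T3.R0=0 T3.R1=1
T3.R0=0 T3.R1=2
T3.R0=1 T3.R1=1
T3.R0=1 T3.R1=2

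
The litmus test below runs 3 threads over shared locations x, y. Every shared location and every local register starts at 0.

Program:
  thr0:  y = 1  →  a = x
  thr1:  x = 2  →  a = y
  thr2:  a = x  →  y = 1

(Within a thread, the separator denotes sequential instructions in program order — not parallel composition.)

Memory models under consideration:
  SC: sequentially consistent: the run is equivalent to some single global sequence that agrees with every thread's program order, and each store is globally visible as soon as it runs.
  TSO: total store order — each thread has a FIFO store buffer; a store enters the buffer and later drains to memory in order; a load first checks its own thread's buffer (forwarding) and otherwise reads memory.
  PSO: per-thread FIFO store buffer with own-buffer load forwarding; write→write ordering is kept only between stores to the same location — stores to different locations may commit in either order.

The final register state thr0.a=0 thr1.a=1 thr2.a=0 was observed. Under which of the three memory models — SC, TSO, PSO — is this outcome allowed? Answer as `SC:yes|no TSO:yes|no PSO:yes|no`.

outcome vector order: (thr0.a,thr1.a,thr2.a)
SC: 6 outcomes — {<0 1 0>; <0 1 2>; <2 0 0>; <2 0 2>; <2 1 0>; <2 1 2>}
TSO: 8 outcomes — {<0 0 0>; <0 0 2>; <0 1 0>; <0 1 2>; <2 0 0>; <2 0 2>; <2 1 0>; <2 1 2>}
PSO: 8 outcomes — {<0 0 0>; <0 0 2>; <0 1 0>; <0 1 2>; <2 0 0>; <2 0 2>; <2 1 0>; <2 1 2>}
target <0 1 0> ∈ {SC,TSO,PSO}

SC:yes TSO:yes PSO:yes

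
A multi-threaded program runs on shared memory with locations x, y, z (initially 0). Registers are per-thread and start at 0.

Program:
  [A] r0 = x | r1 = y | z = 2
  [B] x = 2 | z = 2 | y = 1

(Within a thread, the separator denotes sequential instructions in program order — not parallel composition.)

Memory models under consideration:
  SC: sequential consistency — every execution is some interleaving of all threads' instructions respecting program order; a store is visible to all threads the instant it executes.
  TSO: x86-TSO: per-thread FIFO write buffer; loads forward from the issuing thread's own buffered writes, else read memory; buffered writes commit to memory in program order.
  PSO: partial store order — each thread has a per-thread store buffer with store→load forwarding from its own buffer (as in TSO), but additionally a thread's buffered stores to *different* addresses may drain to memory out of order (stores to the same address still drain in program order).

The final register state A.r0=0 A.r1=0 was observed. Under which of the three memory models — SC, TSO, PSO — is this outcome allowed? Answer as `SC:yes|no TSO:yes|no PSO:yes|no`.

SC:yes TSO:yes PSO:yes

outcome vector order: (A.r0,A.r1)
[SC] allowed = {00, 01, 20, 21}
[TSO] allowed = {00, 01, 20, 21}
[PSO] allowed = {00, 01, 20, 21}
target 00 ∈ {SC,TSO,PSO}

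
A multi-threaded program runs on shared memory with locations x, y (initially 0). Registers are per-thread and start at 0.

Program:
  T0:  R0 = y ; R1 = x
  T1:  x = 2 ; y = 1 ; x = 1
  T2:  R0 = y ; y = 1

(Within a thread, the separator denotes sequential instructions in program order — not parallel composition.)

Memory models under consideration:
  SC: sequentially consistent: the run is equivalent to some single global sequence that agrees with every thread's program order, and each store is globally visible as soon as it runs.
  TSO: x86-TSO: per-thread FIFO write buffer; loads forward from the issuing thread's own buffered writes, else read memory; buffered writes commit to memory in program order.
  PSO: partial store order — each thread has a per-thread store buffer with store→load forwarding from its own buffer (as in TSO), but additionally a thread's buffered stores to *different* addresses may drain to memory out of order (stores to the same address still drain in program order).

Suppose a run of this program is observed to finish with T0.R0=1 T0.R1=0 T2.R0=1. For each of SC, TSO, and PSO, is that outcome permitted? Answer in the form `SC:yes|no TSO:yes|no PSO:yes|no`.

SC:no TSO:no PSO:yes

outcome vector order: (T0.R0,T0.R1,T2.R0)
under SC → 000, 001, 010, 011, 020, 021, 100, 110, 111, 120, 121
under TSO → 000, 001, 010, 011, 020, 021, 100, 110, 111, 120, 121
under PSO → 000, 001, 010, 011, 020, 021, 100, 101, 110, 111, 120, 121
target 101 ∈ {PSO}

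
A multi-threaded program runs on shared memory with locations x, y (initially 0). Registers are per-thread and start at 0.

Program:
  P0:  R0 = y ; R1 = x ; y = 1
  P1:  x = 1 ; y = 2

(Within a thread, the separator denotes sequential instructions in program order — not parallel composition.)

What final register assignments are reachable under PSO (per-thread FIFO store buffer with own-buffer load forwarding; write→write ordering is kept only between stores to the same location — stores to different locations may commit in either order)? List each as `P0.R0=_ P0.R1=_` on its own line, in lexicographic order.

outcome vector order: (P0.R0,P0.R1)
|PSO outcomes| = 4

P0.R0=0 P0.R1=0
P0.R0=0 P0.R1=1
P0.R0=2 P0.R1=0
P0.R0=2 P0.R1=1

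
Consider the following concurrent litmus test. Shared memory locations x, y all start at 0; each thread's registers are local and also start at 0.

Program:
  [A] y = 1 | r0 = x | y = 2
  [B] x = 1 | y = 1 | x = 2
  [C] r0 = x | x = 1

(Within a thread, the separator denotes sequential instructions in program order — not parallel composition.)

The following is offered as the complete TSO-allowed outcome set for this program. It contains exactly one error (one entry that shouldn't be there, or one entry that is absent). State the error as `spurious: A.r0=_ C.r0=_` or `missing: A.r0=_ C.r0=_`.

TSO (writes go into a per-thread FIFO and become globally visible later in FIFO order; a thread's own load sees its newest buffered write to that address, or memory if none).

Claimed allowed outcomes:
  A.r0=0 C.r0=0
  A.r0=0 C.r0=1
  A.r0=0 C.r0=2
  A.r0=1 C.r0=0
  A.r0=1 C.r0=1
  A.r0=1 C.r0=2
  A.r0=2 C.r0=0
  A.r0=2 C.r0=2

missing: A.r0=2 C.r0=1

outcome vector order: (A.r0,C.r0)
under TSO → (0,0), (0,1), (0,2), (1,0), (1,1), (1,2), (2,0), (2,1), (2,2)
TSO∖claimed = {(2,1)}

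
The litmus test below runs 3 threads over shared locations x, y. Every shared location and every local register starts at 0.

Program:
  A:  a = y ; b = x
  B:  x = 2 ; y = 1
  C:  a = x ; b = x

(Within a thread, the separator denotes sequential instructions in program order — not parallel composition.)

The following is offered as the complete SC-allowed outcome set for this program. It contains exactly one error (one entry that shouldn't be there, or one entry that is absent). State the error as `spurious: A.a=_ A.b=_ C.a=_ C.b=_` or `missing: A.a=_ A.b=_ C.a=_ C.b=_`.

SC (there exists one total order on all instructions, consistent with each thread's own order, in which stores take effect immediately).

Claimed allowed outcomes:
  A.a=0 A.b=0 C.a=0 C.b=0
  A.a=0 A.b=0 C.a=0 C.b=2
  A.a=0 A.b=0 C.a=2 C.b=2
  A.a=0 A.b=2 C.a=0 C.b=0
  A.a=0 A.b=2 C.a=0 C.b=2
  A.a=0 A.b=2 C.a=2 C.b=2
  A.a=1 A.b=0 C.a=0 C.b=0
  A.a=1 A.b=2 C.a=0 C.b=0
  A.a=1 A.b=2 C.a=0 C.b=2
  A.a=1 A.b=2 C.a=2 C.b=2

spurious: A.a=1 A.b=0 C.a=0 C.b=0

outcome vector order: (A.a,A.b,C.a,C.b)
under SC → 0000, 0002, 0022, 0200, 0202, 0222, 1200, 1202, 1222
claimed∖SC = {1000}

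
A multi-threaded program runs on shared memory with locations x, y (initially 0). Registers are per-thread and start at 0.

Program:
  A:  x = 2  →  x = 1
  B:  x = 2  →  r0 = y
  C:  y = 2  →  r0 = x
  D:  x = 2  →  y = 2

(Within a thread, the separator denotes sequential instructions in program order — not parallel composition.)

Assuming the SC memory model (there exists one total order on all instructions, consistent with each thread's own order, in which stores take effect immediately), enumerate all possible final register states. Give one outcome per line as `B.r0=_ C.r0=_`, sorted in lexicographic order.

outcome vector order: (B.r0,C.r0)
|SC outcomes| = 5

B.r0=0 C.r0=1
B.r0=0 C.r0=2
B.r0=2 C.r0=0
B.r0=2 C.r0=1
B.r0=2 C.r0=2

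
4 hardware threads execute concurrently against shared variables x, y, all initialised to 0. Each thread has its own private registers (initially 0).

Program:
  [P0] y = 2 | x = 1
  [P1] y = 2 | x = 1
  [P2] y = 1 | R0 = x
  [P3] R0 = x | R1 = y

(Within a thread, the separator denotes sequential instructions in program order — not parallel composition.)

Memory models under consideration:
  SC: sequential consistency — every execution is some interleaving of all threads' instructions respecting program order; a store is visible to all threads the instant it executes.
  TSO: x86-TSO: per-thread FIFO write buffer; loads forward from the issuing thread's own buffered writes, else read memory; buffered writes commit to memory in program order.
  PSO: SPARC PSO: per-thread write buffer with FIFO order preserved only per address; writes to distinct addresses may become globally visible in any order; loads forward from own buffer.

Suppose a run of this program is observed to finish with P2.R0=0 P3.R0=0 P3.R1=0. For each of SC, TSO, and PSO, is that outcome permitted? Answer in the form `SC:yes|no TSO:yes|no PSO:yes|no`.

outcome vector order: (P2.R0,P3.R0,P3.R1)
SC (10): 0/0/0, 0/0/1, 0/0/2, 0/1/1, 0/1/2, 1/0/0, 1/0/1, 1/0/2, 1/1/1, 1/1/2
TSO (10): 0/0/0, 0/0/1, 0/0/2, 0/1/1, 0/1/2, 1/0/0, 1/0/1, 1/0/2, 1/1/1, 1/1/2
PSO (12): 0/0/0, 0/0/1, 0/0/2, 0/1/0, 0/1/1, 0/1/2, 1/0/0, 1/0/1, 1/0/2, 1/1/0, 1/1/1, 1/1/2
target 0/0/0 ∈ {SC,TSO,PSO}

SC:yes TSO:yes PSO:yes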